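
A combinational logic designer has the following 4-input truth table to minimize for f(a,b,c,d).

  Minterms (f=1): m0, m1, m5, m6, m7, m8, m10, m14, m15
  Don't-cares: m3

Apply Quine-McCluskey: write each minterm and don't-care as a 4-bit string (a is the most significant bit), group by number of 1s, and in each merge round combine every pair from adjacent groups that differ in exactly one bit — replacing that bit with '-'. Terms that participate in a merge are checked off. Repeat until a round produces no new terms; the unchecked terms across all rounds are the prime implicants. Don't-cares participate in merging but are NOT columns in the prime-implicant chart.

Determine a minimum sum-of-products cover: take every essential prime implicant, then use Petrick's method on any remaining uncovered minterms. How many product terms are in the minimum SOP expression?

4

Round 0: 0000✓ 0001✓ 0011✓ 0101✓ 0110✓ 0111✓ 1000✓ 1010✓ 1110✓ 1111✓
Round 1: -000 -110✓ -111✓ 0-01✓ 0-11✓ 00-1✓ 000- 01-1✓ 011-✓ 1-10 10-0 111-✓
Round 2: -11- 0--1
PIs = {-000, -11-, 0--1, 000-, 1-10, 10-0}
Coverage chart:
  m0: -000,000-
  m1: 0--1,000-
  m5: 0--1 ←essential
  m6: -11- ←essential
  m7: -11-,0--1
  m8: -000,10-0
  m10: 1-10,10-0
  m14: -11-,1-10
  m15: -11- ←essential
Essential: -11-, 0--1
Petrick residual → -000, 1-10
Min cover (4 terms): b'c'd' + bc + a'd + acd'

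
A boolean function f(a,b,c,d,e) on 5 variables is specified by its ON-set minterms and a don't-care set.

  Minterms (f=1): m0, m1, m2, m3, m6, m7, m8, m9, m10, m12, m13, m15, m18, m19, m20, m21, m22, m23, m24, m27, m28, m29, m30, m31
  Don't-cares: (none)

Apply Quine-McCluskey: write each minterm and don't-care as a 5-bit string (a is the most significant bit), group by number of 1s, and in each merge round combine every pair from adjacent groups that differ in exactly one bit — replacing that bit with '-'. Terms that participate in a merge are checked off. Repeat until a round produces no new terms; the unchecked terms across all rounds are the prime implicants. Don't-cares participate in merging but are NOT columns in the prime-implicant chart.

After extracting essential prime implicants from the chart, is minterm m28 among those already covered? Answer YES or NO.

YES

size-2^0 implicants → 00000(✓)  00001(✓)  00010(✓)  00011(✓)  00110(✓)  00111(✓)  01000(✓)  01001(✓)  01010(✓)  01100(✓)  01101(✓)  01111(✓)  10010(✓)  10011(✓)  10100(✓)  10101(✓)  10110(✓)  10111(✓)  11000(✓)  11011(✓)  11100(✓)  11101(✓)  11110(✓)  11111(✓)
size-2^1 implicants → -0010(✓)  -0011(✓)  -0110(✓)  -0111(✓)  -1000(✓)  -1100(✓)  -1101(✓)  -1111(✓)  0-000(✓)  0-001(✓)  0-010(✓)  0-111(✓)  00-10(✓)  00-11(✓)  000-0(✓)  000-1(✓)  0000-(✓)  0001-(✓)  0011-(✓)  01-00(✓)  01-01(✓)  010-0(✓)  0100-(✓)  011-1(✓)  0110-(✓)  1-011(✓)  1-100(✓)  1-101(✓)  1-110(✓)  1-111(✓)  10-10(✓)  10-11(✓)  1001-(✓)  101-0(✓)  101-1(✓)  1010-(✓)  1011-(✓)  11-00(✓)  11-11(✓)  111-0(✓)  111-1(✓)  1110-(✓)  1111-(✓)
size-2^2 implicants → --111  -0-10(✓)  -0-11(✓)  -001-(✓)  -011-(✓)  -1-00  -11-1  -110-  0-0-0  0-00-  00-1-(✓)  000--  01-0-  1--11  1-1-0(✓)  1-1-1(✓)  1-10-(✓)  1-11-(✓)  10-1-(✓)  101--(✓)  111--(✓)
size-2^3 implicants → -0-1-  1-1--
Unchecked terms (primes): --111, -0-1-, -1-00, -11-1, -110-, 0-0-0, 0-00-, 000--, 01-0-, 1--11, 1-1--
Minterm coverage:
  m0 ⊆ 0-0-0,0-00-,000--
  m1 ⊆ 0-00-,000--
  m2 ⊆ -0-1-,0-0-0,000--
  m3 ⊆ -0-1-,000--
  m6 ⊆ -0-1- [E]
  m7 ⊆ --111,-0-1-
  m8 ⊆ -1-00,0-0-0,0-00-,01-0-
  m9 ⊆ 0-00-,01-0-
  m10 ⊆ 0-0-0 [E]
  m12 ⊆ -1-00,-110-,01-0-
  m13 ⊆ -11-1,-110-,01-0-
  m15 ⊆ --111,-11-1
  m18 ⊆ -0-1- [E]
  m19 ⊆ -0-1-,1--11
  m20 ⊆ 1-1-- [E]
  m21 ⊆ 1-1-- [E]
  m22 ⊆ -0-1-,1-1--
  m23 ⊆ --111,-0-1-,1--11,1-1--
  m24 ⊆ -1-00 [E]
  m27 ⊆ 1--11 [E]
  m28 ⊆ -1-00,-110-,1-1--
  m29 ⊆ -11-1,-110-,1-1--
  m30 ⊆ 1-1-- [E]
  m31 ⊆ --111,-11-1,1--11,1-1--
E = {-0-1-, -1-00, 0-0-0, 1--11, 1-1--}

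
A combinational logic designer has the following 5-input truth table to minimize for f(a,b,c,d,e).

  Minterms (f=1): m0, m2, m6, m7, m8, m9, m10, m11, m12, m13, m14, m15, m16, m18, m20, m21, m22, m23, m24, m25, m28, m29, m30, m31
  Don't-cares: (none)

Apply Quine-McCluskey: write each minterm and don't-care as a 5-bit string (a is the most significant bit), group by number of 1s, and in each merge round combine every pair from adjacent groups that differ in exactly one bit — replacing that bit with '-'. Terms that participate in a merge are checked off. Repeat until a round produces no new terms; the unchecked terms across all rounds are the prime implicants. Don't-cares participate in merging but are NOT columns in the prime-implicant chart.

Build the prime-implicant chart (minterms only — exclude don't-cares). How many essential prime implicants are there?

4

size-2^0 implicants → 00000(✓)  00010(✓)  00110(✓)  00111(✓)  01000(✓)  01001(✓)  01010(✓)  01011(✓)  01100(✓)  01101(✓)  01110(✓)  01111(✓)  10000(✓)  10010(✓)  10100(✓)  10101(✓)  10110(✓)  10111(✓)  11000(✓)  11001(✓)  11100(✓)  11101(✓)  11110(✓)  11111(✓)
size-2^1 implicants → -0000(✓)  -0010(✓)  -0110(✓)  -0111(✓)  -1000(✓)  -1001(✓)  -1100(✓)  -1101(✓)  -1110(✓)  -1111(✓)  0-000(✓)  0-010(✓)  0-110(✓)  0-111(✓)  00-10(✓)  000-0(✓)  0011-(✓)  01-00(✓)  01-01(✓)  01-10(✓)  01-11(✓)  010-0(✓)  010-1(✓)  0100-(✓)  0101-(✓)  011-0(✓)  011-1(✓)  0110-(✓)  0111-(✓)  1-000(✓)  1-100(✓)  1-101(✓)  1-110(✓)  1-111(✓)  10-00(✓)  10-10(✓)  100-0(✓)  101-0(✓)  101-1(✓)  1010-(✓)  1011-(✓)  11-00(✓)  11-01(✓)  1100-(✓)  111-0(✓)  111-1(✓)  1110-(✓)  1111-(✓)
size-2^2 implicants → --000  --110(✓)  --111(✓)  -0-10  -00-0  -011-(✓)  -1-00(✓)  -1-01(✓)  -100-(✓)  -11-0(✓)  -11-1(✓)  -110-(✓)  -111-(✓)  0--10  0-0-0  0-11-(✓)  01--0(✓)  01--1(✓)  01-0-(✓)  01-1-(✓)  010--(✓)  011--(✓)  1--00  1-1-0(✓)  1-1-1(✓)  1-10-(✓)  1-11-(✓)  10--0  101--(✓)  11-0-(✓)  111--(✓)
size-2^3 implicants → --11-  -1-0-  -11--  01---  1-1--
Unchecked terms (primes): --000, --11-, -0-10, -00-0, -1-0-, -11--, 0--10, 0-0-0, 01---, 1--00, 1-1--, 10--0
Minterm coverage:
  m0 ⊆ --000,-00-0,0-0-0
  m2 ⊆ -0-10,-00-0,0--10,0-0-0
  m6 ⊆ --11-,-0-10,0--10
  m7 ⊆ --11- [E]
  m8 ⊆ --000,-1-0-,0-0-0,01---
  m9 ⊆ -1-0-,01---
  m10 ⊆ 0--10,0-0-0,01---
  m11 ⊆ 01--- [E]
  m12 ⊆ -1-0-,-11--,01---
  m13 ⊆ -1-0-,-11--,01---
  m14 ⊆ --11-,-11--,0--10,01---
  m15 ⊆ --11-,-11--,01---
  m16 ⊆ --000,-00-0,1--00,10--0
  m18 ⊆ -0-10,-00-0,10--0
  m20 ⊆ 1--00,1-1--,10--0
  m21 ⊆ 1-1-- [E]
  m22 ⊆ --11-,-0-10,1-1--,10--0
  m23 ⊆ --11-,1-1--
  m24 ⊆ --000,-1-0-,1--00
  m25 ⊆ -1-0- [E]
  m28 ⊆ -1-0-,-11--,1--00,1-1--
  m29 ⊆ -1-0-,-11--,1-1--
  m30 ⊆ --11-,-11--,1-1--
  m31 ⊆ --11-,-11--,1-1--
E = {--11-, -1-0-, 01---, 1-1--}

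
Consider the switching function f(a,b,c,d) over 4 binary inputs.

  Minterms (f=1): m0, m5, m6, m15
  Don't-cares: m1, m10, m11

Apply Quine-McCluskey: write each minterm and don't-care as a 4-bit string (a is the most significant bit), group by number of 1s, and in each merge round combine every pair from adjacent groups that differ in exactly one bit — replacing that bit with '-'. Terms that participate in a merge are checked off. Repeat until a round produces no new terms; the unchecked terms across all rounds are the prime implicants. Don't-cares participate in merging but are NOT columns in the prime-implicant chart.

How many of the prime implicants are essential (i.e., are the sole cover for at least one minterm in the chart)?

4

size-2^0 implicants → 0000(✓)  0001(✓)  0101(✓)  0110  1010(✓)  1011(✓)  1111(✓)
size-2^1 implicants → 0-01  000-  1-11  101-
Unchecked terms (primes): 0-01, 000-, 0110, 1-11, 101-
Minterm coverage:
  m0 ⊆ 000- [E]
  m5 ⊆ 0-01 [E]
  m6 ⊆ 0110 [E]
  m15 ⊆ 1-11 [E]
E = {0-01, 000-, 0110, 1-11}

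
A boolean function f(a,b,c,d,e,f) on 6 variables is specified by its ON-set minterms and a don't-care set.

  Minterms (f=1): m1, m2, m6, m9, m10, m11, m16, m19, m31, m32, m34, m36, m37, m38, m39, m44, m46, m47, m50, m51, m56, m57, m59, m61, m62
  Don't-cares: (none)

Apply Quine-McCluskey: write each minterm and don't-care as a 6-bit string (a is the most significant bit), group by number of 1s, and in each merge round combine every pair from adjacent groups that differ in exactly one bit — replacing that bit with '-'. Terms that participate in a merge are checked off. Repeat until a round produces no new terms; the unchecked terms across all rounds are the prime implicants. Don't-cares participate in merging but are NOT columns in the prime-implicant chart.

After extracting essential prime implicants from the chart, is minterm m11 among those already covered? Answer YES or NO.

size-2^0 implicants → 000001(✓)  000010(✓)  000110(✓)  001001(✓)  001010(✓)  001011(✓)  010000  010011(✓)  011111  100000(✓)  100010(✓)  100100(✓)  100101(✓)  100110(✓)  100111(✓)  101100(✓)  101110(✓)  101111(✓)  110010(✓)  110011(✓)  111000(✓)  111001(✓)  111011(✓)  111101(✓)  111110(✓)
size-2^1 implicants → -00010(✓)  -00110(✓)  -10011  00-001  00-010  000-10(✓)  0010-1  00101-  1-0010  1-1110  10-100(✓)  10-110(✓)  10-111(✓)  100-00(✓)  100-10(✓)  1000-0(✓)  1001-0(✓)  1001-1(✓)  10010-(✓)  10011-(✓)  1011-0(✓)  10111-(✓)  11-011  11001-  111-01  1110-1  11100-
size-2^2 implicants → -00-10  10-1-0  10-11-  100--0  1001--
Unchecked terms (primes): -00-10, -10011, 00-001, 00-010, 0010-1, 00101-, 010000, 011111, 1-0010, 1-1110, 10-1-0, 10-11-, 100--0, 1001--, 11-011, 11001-, 111-01, 1110-1, 11100-
Minterm coverage:
  m1 ⊆ 00-001 [E]
  m2 ⊆ -00-10,00-010
  m6 ⊆ -00-10 [E]
  m9 ⊆ 00-001,0010-1
  m10 ⊆ 00-010,00101-
  m11 ⊆ 0010-1,00101-
  m16 ⊆ 010000 [E]
  m19 ⊆ -10011 [E]
  m31 ⊆ 011111 [E]
  m32 ⊆ 100--0 [E]
  m34 ⊆ -00-10,1-0010,100--0
  m36 ⊆ 10-1-0,100--0,1001--
  m37 ⊆ 1001-- [E]
  m38 ⊆ -00-10,10-1-0,10-11-,100--0,1001--
  m39 ⊆ 10-11-,1001--
  m44 ⊆ 10-1-0 [E]
  m46 ⊆ 1-1110,10-1-0,10-11-
  m47 ⊆ 10-11- [E]
  m50 ⊆ 1-0010,11001-
  m51 ⊆ -10011,11-011,11001-
  m56 ⊆ 11100- [E]
  m57 ⊆ 111-01,1110-1,11100-
  m59 ⊆ 11-011,1110-1
  m61 ⊆ 111-01 [E]
  m62 ⊆ 1-1110 [E]
E = {-00-10, -10011, 00-001, 010000, 011111, 1-1110, 10-1-0, 10-11-, 100--0, 1001--, 111-01, 11100-}

NO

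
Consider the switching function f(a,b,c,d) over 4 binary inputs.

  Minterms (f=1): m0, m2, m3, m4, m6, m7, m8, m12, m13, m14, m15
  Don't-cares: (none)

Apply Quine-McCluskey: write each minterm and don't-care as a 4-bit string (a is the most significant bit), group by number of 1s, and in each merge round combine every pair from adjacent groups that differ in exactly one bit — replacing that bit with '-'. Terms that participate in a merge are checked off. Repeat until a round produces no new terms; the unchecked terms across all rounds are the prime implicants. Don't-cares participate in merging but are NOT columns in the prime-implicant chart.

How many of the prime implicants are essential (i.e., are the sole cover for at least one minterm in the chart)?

3

size-2^0 implicants → 0000(✓)  0010(✓)  0011(✓)  0100(✓)  0110(✓)  0111(✓)  1000(✓)  1100(✓)  1101(✓)  1110(✓)  1111(✓)
size-2^1 implicants → -000(✓)  -100(✓)  -110(✓)  -111(✓)  0-00(✓)  0-10(✓)  0-11(✓)  00-0(✓)  001-(✓)  01-0(✓)  011-(✓)  1-00(✓)  11-0(✓)  11-1(✓)  110-(✓)  111-(✓)
size-2^2 implicants → --00  -1-0  -11-  0--0  0-1-  11--
Unchecked terms (primes): --00, -1-0, -11-, 0--0, 0-1-, 11--
Minterm coverage:
  m0 ⊆ --00,0--0
  m2 ⊆ 0--0,0-1-
  m3 ⊆ 0-1- [E]
  m4 ⊆ --00,-1-0,0--0
  m6 ⊆ -1-0,-11-,0--0,0-1-
  m7 ⊆ -11-,0-1-
  m8 ⊆ --00 [E]
  m12 ⊆ --00,-1-0,11--
  m13 ⊆ 11-- [E]
  m14 ⊆ -1-0,-11-,11--
  m15 ⊆ -11-,11--
E = {--00, 0-1-, 11--}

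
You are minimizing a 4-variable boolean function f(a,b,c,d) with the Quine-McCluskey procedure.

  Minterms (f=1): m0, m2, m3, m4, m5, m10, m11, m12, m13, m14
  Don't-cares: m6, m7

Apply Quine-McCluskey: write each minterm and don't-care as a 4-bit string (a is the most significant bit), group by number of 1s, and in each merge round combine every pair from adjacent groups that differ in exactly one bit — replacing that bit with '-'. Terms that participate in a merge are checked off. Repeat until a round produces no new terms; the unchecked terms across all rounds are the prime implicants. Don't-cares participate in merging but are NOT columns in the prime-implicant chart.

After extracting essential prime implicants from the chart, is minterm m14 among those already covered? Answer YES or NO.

Round 0: 0000✓ 0010✓ 0011✓ 0100✓ 0101✓ 0110✓ 0111✓ 1010✓ 1011✓ 1100✓ 1101✓ 1110✓
Round 1: -010✓ -011✓ -100✓ -101✓ -110✓ 0-00✓ 0-10✓ 0-11✓ 00-0✓ 001-✓ 01-0✓ 01-1✓ 010-✓ 011-✓ 1-10✓ 101-✓ 11-0✓ 110-✓
Round 2: --10 -01- -1-0 -10- 0--0 0-1- 01--
PIs = {--10, -01-, -1-0, -10-, 0--0, 0-1-, 01--}
Coverage chart:
  m0: 0--0 ←essential
  m2: --10,-01-,0--0,0-1-
  m3: -01-,0-1-
  m4: -1-0,-10-,0--0,01--
  m5: -10-,01--
  m10: --10,-01-
  m11: -01- ←essential
  m12: -1-0,-10-
  m13: -10- ←essential
  m14: --10,-1-0
Essential: -01-, -10-, 0--0

NO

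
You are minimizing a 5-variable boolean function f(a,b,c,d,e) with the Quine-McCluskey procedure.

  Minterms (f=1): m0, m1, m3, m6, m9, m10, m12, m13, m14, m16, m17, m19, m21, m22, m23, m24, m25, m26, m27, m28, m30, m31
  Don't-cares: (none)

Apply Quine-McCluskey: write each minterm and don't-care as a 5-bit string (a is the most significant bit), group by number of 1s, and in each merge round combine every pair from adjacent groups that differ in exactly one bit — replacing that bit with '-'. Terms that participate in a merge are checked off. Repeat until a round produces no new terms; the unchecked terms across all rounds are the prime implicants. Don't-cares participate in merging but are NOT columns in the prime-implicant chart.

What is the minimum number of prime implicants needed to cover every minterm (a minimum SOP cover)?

9

size-2^0 implicants → 00000(✓)  00001(✓)  00011(✓)  00110(✓)  01001(✓)  01010(✓)  01100(✓)  01101(✓)  01110(✓)  10000(✓)  10001(✓)  10011(✓)  10101(✓)  10110(✓)  10111(✓)  11000(✓)  11001(✓)  11010(✓)  11011(✓)  11100(✓)  11110(✓)  11111(✓)
size-2^1 implicants → -0000(✓)  -0001(✓)  -0011(✓)  -0110(✓)  -1001(✓)  -1010(✓)  -1100(✓)  -1110(✓)  0-001(✓)  0-110(✓)  000-1(✓)  0000-(✓)  01-01  01-10(✓)  011-0(✓)  0110-  1-000(✓)  1-001(✓)  1-011(✓)  1-110(✓)  1-111(✓)  10-01(✓)  10-11(✓)  100-1(✓)  1000-(✓)  101-1(✓)  1011-(✓)  11-00(✓)  11-10(✓)  11-11(✓)  110-0(✓)  110-1(✓)  1100-(✓)  1101-(✓)  111-0(✓)  1111-(✓)
size-2^2 implicants → --001  --110  -00-1  -000-  -1-10  -11-0  1--11  1-0-1  1-00-  1-11-  10--1  11--0  11-1-  110--
Unchecked terms (primes): --001, --110, -00-1, -000-, -1-10, -11-0, 01-01, 0110-, 1--11, 1-0-1, 1-00-, 1-11-, 10--1, 11--0, 11-1-, 110--
Minterm coverage:
  m0 ⊆ -000- [E]
  m1 ⊆ --001,-00-1,-000-
  m3 ⊆ -00-1 [E]
  m6 ⊆ --110 [E]
  m9 ⊆ --001,01-01
  m10 ⊆ -1-10 [E]
  m12 ⊆ -11-0,0110-
  m13 ⊆ 01-01,0110-
  m14 ⊆ --110,-1-10,-11-0
  m16 ⊆ -000-,1-00-
  m17 ⊆ --001,-00-1,-000-,1-0-1,1-00-,10--1
  m19 ⊆ -00-1,1--11,1-0-1,10--1
  m21 ⊆ 10--1 [E]
  m22 ⊆ --110,1-11-
  m23 ⊆ 1--11,1-11-,10--1
  m24 ⊆ 1-00-,11--0,110--
  m25 ⊆ --001,1-0-1,1-00-,110--
  m26 ⊆ -1-10,11--0,11-1-,110--
  m27 ⊆ 1--11,1-0-1,11-1-,110--
  m28 ⊆ -11-0,11--0
  m30 ⊆ --110,-1-10,-11-0,1-11-,11--0,11-1-
  m31 ⊆ 1--11,1-11-,11-1-
E = {--110, -00-1, -000-, -1-10, 10--1}
Petrick residual → --001, 0110-, 1--11, 11--0
Cover = c'd'e + cde' + b'c'e + b'c'd' + bde' + a'bcd' + ade + ab'e + abe'  |cover|=9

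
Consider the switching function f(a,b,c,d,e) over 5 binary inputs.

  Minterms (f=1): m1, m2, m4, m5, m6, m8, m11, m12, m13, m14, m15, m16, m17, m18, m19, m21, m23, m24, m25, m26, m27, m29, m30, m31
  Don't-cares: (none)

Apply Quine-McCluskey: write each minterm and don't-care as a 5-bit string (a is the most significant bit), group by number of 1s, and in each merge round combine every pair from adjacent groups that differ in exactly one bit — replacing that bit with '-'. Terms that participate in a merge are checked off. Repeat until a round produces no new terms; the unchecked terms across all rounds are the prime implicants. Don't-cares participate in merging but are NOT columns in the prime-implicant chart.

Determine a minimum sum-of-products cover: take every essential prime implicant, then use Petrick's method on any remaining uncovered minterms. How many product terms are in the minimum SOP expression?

[col 0] 00001*, 00010*, 00100*, 00101*, 00110*, 01000*, 01011*, 01100*, 01101*, 01110*, 01111*, 10000*, 10001*, 10010*, 10011*, 10101*, 10111*, 11000*, 11001*, 11010*, 11011*, 11101*, 11110*, 11111*
[col 1] -0001*, -0010, -0101*, -1000, -1011*, -1101*, -1110*, -1111*, 0-100*, 0-101*, 0-110*, 00-01*, 00-10, 001-0*, 0010-*, 01-00, 01-11*, 011-0*, 011-1*, 0110-*, 0111-*, 1-000*, 1-001*, 1-010*, 1-011*, 1-101*, 1-111*, 10-01*, 10-11*, 100-0*, 100-1*, 1000-*, 1001-*, 101-1*, 11-01*, 11-10*, 11-11*, 110-0*, 110-1*, 1100-*, 1101-*, 111-1*, 1111-*
[col 2] --101, -0-01, -1-11, -11-1, -111-, 0-1-0, 0-10-, 011--, 1--01*, 1--11*, 1-0-0*, 1-0-1*, 1-00-*, 1-01-*, 1-1-1*, 10--1*, 100--*, 11--1*, 11-1-, 110--*
[col 3] 1---1, 1-0--
Prime implicants: --101, -0-01, -0010, -1-11, -1000, -11-1, -111-, 0-1-0, 0-10-, 00-10, 01-00, 011--, 1---1, 1-0--, 11-1-
PI chart (minterm → PIs covering it):
  1 | -0-01  (sole → essential)
  2 | -0010,00-10
  4 | 0-1-0,0-10-
  5 | --101,-0-01,0-10-
  6 | 0-1-0,00-10
  8 | -1000,01-00
  11 | -1-11  (sole → essential)
  12 | 0-1-0,0-10-,01-00,011--
  13 | --101,-11-1,0-10-,011--
  14 | -111-,0-1-0,011--
  15 | -1-11,-11-1,-111-,011--
  16 | 1-0--  (sole → essential)
  17 | -0-01,1---1,1-0--
  18 | -0010,1-0--
  19 | 1---1,1-0--
  21 | --101,-0-01,1---1
  23 | 1---1  (sole → essential)
  24 | -1000,1-0--
  25 | 1---1,1-0--
  26 | 1-0--,11-1-
  27 | -1-11,1---1,1-0--,11-1-
  29 | --101,-11-1,1---1
  30 | -111-,11-1-
  31 | -1-11,-11-1,-111-,1---1,11-1-
Essential prime implicants: -0-01, -1-11, 1---1, 1-0--
Petrick residual → -1000, -111-, 0-10-, 00-10
Minimum SOP uses 8 PIs: b'd'e + bde + bc'd'e' + bcd + a'cd' + a'b'de' + ae + ac'

8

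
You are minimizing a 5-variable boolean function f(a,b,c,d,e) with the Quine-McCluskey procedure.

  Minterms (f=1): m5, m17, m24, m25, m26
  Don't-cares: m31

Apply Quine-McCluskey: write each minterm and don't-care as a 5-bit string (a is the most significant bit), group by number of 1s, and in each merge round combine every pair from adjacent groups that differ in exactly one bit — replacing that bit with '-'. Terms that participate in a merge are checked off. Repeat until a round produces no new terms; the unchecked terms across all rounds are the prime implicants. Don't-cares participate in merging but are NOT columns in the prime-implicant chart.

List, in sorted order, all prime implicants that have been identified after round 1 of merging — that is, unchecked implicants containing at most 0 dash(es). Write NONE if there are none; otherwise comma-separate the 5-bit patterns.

00101, 11111

[col 0] 00101, 10001*, 11000*, 11001*, 11010*, 11111
[col 1] 1-001, 110-0, 1100-
Prime implicants: 00101, 1-001, 110-0, 1100-, 11111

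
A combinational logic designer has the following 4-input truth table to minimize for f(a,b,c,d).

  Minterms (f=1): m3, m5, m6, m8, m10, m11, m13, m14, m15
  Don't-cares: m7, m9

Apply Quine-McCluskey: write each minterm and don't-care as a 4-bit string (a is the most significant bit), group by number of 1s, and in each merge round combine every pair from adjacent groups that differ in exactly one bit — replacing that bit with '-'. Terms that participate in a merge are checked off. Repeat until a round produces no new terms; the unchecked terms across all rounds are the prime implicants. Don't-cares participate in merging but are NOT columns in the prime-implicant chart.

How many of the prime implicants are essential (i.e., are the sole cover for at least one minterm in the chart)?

Round 0: 0011✓ 0101✓ 0110✓ 0111✓ 1000✓ 1001✓ 1010✓ 1011✓ 1101✓ 1110✓ 1111✓
Round 1: -011✓ -101✓ -110✓ -111✓ 0-11✓ 01-1✓ 011-✓ 1-01✓ 1-10✓ 1-11✓ 10-0✓ 10-1✓ 100-✓ 101-✓ 11-1✓ 111-✓
Round 2: --11 -1-1 -11- 1--1 1-1- 10--
PIs = {--11, -1-1, -11-, 1--1, 1-1-, 10--}
Coverage chart:
  m3: --11 ←essential
  m5: -1-1 ←essential
  m6: -11- ←essential
  m8: 10-- ←essential
  m10: 1-1-,10--
  m11: --11,1--1,1-1-,10--
  m13: -1-1,1--1
  m14: -11-,1-1-
  m15: --11,-1-1,-11-,1--1,1-1-
Essential: --11, -1-1, -11-, 10--

4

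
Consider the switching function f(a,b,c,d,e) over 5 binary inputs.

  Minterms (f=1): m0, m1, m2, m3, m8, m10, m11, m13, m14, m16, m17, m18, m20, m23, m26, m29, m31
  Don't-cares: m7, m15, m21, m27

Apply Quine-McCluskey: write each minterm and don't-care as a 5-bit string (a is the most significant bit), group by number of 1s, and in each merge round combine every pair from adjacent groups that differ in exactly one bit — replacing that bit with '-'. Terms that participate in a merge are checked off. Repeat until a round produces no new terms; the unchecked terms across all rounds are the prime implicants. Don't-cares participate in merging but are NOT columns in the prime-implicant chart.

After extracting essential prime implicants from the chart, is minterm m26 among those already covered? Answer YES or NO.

NO

[col 0] 00000*, 00001*, 00010*, 00011*, 00111*, 01000*, 01010*, 01011*, 01101*, 01110*, 01111*, 10000*, 10001*, 10010*, 10100*, 10101*, 10111*, 11010*, 11011*, 11101*, 11111*
[col 1] -0000*, -0001*, -0010*, -0111*, -1010*, -1011*, -1101*, -1111*, 0-000*, 0-010*, 0-011*, 0-111*, 00-11*, 000-0*, 000-1*, 0000-*, 0001-*, 01-10*, 01-11*, 010-0*, 0101-*, 011-1*, 0111-*, 1-010*, 1-101*, 1-111*, 10-00*, 10-01*, 100-0*, 1000-*, 101-1*, 1010-*, 11-11*, 1101-*, 111-1*
[col 2] --010, --111, -00-0, -000-, -1-11, -101-, -11-1, 0--11, 0-0-0, 0-01-, 000--, 01-1-, 1-1-1, 10-0-
Prime implicants: --010, --111, -00-0, -000-, -1-11, -101-, -11-1, 0--11, 0-0-0, 0-01-, 000--, 01-1-, 1-1-1, 10-0-
PI chart (minterm → PIs covering it):
  0 | -00-0,-000-,0-0-0,000--
  1 | -000-,000--
  2 | --010,-00-0,0-0-0,0-01-,000--
  3 | 0--11,0-01-,000--
  8 | 0-0-0  (sole → essential)
  10 | --010,-101-,0-0-0,0-01-,01-1-
  11 | -1-11,-101-,0--11,0-01-,01-1-
  13 | -11-1  (sole → essential)
  14 | 01-1-  (sole → essential)
  16 | -00-0,-000-,10-0-
  17 | -000-,10-0-
  18 | --010,-00-0
  20 | 10-0-  (sole → essential)
  23 | --111,1-1-1
  26 | --010,-101-
  29 | -11-1,1-1-1
  31 | --111,-1-11,-11-1,1-1-1
Essential prime implicants: -11-1, 0-0-0, 01-1-, 10-0-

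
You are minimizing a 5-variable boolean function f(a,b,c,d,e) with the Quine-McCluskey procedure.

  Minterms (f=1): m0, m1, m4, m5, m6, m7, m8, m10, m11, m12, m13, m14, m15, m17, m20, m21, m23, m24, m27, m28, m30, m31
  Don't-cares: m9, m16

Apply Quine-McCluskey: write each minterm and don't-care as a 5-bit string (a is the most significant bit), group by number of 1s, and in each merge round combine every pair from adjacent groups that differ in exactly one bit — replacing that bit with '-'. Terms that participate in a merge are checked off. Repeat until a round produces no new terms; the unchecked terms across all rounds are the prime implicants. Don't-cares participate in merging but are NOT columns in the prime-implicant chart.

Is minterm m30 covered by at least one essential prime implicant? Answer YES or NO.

NO

size-2^0 implicants → 00000(✓)  00001(✓)  00100(✓)  00101(✓)  00110(✓)  00111(✓)  01000(✓)  01001(✓)  01010(✓)  01011(✓)  01100(✓)  01101(✓)  01110(✓)  01111(✓)  10000(✓)  10001(✓)  10100(✓)  10101(✓)  10111(✓)  11000(✓)  11011(✓)  11100(✓)  11110(✓)  11111(✓)
size-2^1 implicants → -0000(✓)  -0001(✓)  -0100(✓)  -0101(✓)  -0111(✓)  -1000(✓)  -1011(✓)  -1100(✓)  -1110(✓)  -1111(✓)  0-000(✓)  0-001(✓)  0-100(✓)  0-101(✓)  0-110(✓)  0-111(✓)  00-00(✓)  00-01(✓)  0000-(✓)  001-0(✓)  001-1(✓)  0010-(✓)  0011-(✓)  01-00(✓)  01-01(✓)  01-10(✓)  01-11(✓)  010-0(✓)  010-1(✓)  0100-(✓)  0101-(✓)  011-0(✓)  011-1(✓)  0110-(✓)  0111-(✓)  1-000(✓)  1-100(✓)  1-111(✓)  10-00(✓)  10-01(✓)  1000-(✓)  101-1(✓)  1010-(✓)  11-00(✓)  11-11(✓)  111-0(✓)  1111-(✓)
size-2^2 implicants → --000(✓)  --100(✓)  --111  -0-00(✓)  -0-01(✓)  -000-(✓)  -01-1  -010-(✓)  -1-00(✓)  -1-11  -11-0  -111-  0--00(✓)  0--01(✓)  0-00-(✓)  0-1-0(✓)  0-1-1(✓)  0-10-(✓)  0-11-(✓)  00-0-(✓)  001--(✓)  01--0(✓)  01--1(✓)  01-0-(✓)  01-1-(✓)  010--(✓)  011--(✓)  1--00(✓)  10-0-(✓)
size-2^3 implicants → ---00  -0-0-  0--0-  0-1--  01---
Unchecked terms (primes): ---00, --111, -0-0-, -01-1, -1-11, -11-0, -111-, 0--0-, 0-1--, 01---
Minterm coverage:
  m0 ⊆ ---00,-0-0-,0--0-
  m1 ⊆ -0-0-,0--0-
  m4 ⊆ ---00,-0-0-,0--0-,0-1--
  m5 ⊆ -0-0-,-01-1,0--0-,0-1--
  m6 ⊆ 0-1-- [E]
  m7 ⊆ --111,-01-1,0-1--
  m8 ⊆ ---00,0--0-,01---
  m10 ⊆ 01--- [E]
  m11 ⊆ -1-11,01---
  m12 ⊆ ---00,-11-0,0--0-,0-1--,01---
  m13 ⊆ 0--0-,0-1--,01---
  m14 ⊆ -11-0,-111-,0-1--,01---
  m15 ⊆ --111,-1-11,-111-,0-1--,01---
  m17 ⊆ -0-0- [E]
  m20 ⊆ ---00,-0-0-
  m21 ⊆ -0-0-,-01-1
  m23 ⊆ --111,-01-1
  m24 ⊆ ---00 [E]
  m27 ⊆ -1-11 [E]
  m28 ⊆ ---00,-11-0
  m30 ⊆ -11-0,-111-
  m31 ⊆ --111,-1-11,-111-
E = {---00, -0-0-, -1-11, 0-1--, 01---}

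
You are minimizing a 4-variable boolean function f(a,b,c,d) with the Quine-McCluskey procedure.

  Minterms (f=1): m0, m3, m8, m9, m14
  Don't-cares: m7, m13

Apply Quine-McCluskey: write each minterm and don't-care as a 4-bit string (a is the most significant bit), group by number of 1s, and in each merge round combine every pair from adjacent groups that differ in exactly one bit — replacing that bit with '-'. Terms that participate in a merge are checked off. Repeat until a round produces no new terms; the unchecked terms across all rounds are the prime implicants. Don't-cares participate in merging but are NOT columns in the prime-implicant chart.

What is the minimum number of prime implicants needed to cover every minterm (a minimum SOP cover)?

4

[col 0] 0000*, 0011*, 0111*, 1000*, 1001*, 1101*, 1110
[col 1] -000, 0-11, 1-01, 100-
Prime implicants: -000, 0-11, 1-01, 100-, 1110
PI chart (minterm → PIs covering it):
  0 | -000  (sole → essential)
  3 | 0-11  (sole → essential)
  8 | -000,100-
  9 | 1-01,100-
  14 | 1110  (sole → essential)
Essential prime implicants: -000, 0-11, 1110
Petrick residual → 1-01
Minimum SOP uses 4 PIs: b'c'd' + a'cd + ac'd + abcd'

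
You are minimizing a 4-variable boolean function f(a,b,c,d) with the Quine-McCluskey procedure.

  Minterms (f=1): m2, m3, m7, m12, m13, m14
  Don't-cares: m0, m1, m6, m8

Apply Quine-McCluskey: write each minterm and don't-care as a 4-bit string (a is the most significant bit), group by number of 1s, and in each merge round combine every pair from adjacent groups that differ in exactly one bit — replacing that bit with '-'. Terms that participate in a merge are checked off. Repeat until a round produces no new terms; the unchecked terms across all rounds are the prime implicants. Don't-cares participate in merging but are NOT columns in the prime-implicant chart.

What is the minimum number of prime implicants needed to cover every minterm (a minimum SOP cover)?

Round 0: 0000✓ 0001✓ 0010✓ 0011✓ 0110✓ 0111✓ 1000✓ 1100✓ 1101✓ 1110✓
Round 1: -000 -110 0-10✓ 0-11✓ 00-0✓ 00-1✓ 000-✓ 001-✓ 011-✓ 1-00 11-0 110-
Round 2: 0-1- 00--
PIs = {-000, -110, 0-1-, 00--, 1-00, 11-0, 110-}
Coverage chart:
  m2: 0-1-,00--
  m3: 0-1-,00--
  m7: 0-1- ←essential
  m12: 1-00,11-0,110-
  m13: 110- ←essential
  m14: -110,11-0
Essential: 0-1-, 110-
Petrick residual → -110
Min cover (3 terms): bcd' + a'c + abc'

3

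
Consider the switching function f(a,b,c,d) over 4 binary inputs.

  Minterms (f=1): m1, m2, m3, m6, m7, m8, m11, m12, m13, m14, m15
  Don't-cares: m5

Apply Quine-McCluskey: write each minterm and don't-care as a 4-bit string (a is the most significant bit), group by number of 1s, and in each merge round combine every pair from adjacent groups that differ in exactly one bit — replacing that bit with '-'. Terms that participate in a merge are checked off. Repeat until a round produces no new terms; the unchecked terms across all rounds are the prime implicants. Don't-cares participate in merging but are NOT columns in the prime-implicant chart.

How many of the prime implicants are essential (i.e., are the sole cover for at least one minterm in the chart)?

4

[col 0] 0001*, 0010*, 0011*, 0101*, 0110*, 0111*, 1000*, 1011*, 1100*, 1101*, 1110*, 1111*
[col 1] -011*, -101*, -110*, -111*, 0-01*, 0-10*, 0-11*, 00-1*, 001-*, 01-1*, 011-*, 1-00, 1-11*, 11-0*, 11-1*, 110-*, 111-*
[col 2] --11, -1-1, -11-, 0--1, 0-1-, 11--
Prime implicants: --11, -1-1, -11-, 0--1, 0-1-, 1-00, 11--
PI chart (minterm → PIs covering it):
  1 | 0--1  (sole → essential)
  2 | 0-1-  (sole → essential)
  3 | --11,0--1,0-1-
  6 | -11-,0-1-
  7 | --11,-1-1,-11-,0--1,0-1-
  8 | 1-00  (sole → essential)
  11 | --11  (sole → essential)
  12 | 1-00,11--
  13 | -1-1,11--
  14 | -11-,11--
  15 | --11,-1-1,-11-,11--
Essential prime implicants: --11, 0--1, 0-1-, 1-00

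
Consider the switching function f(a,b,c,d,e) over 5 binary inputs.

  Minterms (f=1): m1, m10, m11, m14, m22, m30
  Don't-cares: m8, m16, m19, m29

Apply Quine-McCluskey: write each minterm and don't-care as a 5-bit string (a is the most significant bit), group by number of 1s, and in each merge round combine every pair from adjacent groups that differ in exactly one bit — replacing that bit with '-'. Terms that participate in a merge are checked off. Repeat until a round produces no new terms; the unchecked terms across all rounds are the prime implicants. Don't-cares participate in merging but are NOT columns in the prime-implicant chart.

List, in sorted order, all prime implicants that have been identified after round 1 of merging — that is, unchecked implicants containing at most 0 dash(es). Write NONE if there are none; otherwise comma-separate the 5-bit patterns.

[col 0] 00001, 01000*, 01010*, 01011*, 01110*, 10000, 10011, 10110*, 11101, 11110*
[col 1] -1110, 01-10, 010-0, 0101-, 1-110
Prime implicants: -1110, 00001, 01-10, 010-0, 0101-, 1-110, 10000, 10011, 11101

00001, 10000, 10011, 11101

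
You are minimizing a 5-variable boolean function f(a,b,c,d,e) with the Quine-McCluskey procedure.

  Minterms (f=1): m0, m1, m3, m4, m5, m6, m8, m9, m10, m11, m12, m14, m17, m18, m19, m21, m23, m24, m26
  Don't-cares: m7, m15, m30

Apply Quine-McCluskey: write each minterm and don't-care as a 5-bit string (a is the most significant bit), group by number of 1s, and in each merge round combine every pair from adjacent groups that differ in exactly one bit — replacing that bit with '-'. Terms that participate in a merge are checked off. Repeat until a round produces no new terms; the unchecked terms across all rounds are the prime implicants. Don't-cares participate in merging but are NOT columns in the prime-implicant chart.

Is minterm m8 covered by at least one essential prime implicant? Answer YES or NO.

size-2^0 implicants → 00000(✓)  00001(✓)  00011(✓)  00100(✓)  00101(✓)  00110(✓)  00111(✓)  01000(✓)  01001(✓)  01010(✓)  01011(✓)  01100(✓)  01110(✓)  01111(✓)  10001(✓)  10010(✓)  10011(✓)  10101(✓)  10111(✓)  11000(✓)  11010(✓)  11110(✓)
size-2^1 implicants → -0001(✓)  -0011(✓)  -0101(✓)  -0111(✓)  -1000(✓)  -1010(✓)  -1110(✓)  0-000(✓)  0-001(✓)  0-011(✓)  0-100(✓)  0-110(✓)  0-111(✓)  00-00(✓)  00-01(✓)  00-11(✓)  000-1(✓)  0000-(✓)  001-0(✓)  001-1(✓)  0010-(✓)  0011-(✓)  01-00(✓)  01-10(✓)  01-11(✓)  010-0(✓)  010-1(✓)  0100-(✓)  0101-(✓)  011-0(✓)  0111-(✓)  1-010  10-01(✓)  10-11(✓)  100-1(✓)  1001-  101-1(✓)  11-10(✓)  110-0(✓)
size-2^2 implicants → -0-01(✓)  -0-11(✓)  -00-1(✓)  -01-1(✓)  -1-10  -10-0  0--00  0--11  0-0-1  0-00-  0-1-0  0-11-  00--1(✓)  00-0-  001--  01--0  01-1-  010--  10--1(✓)
size-2^3 implicants → -0--1
Unchecked terms (primes): -0--1, -1-10, -10-0, 0--00, 0--11, 0-0-1, 0-00-, 0-1-0, 0-11-, 00-0-, 001--, 01--0, 01-1-, 010--, 1-010, 1001-
Minterm coverage:
  m0 ⊆ 0--00,0-00-,00-0-
  m1 ⊆ -0--1,0-0-1,0-00-,00-0-
  m3 ⊆ -0--1,0--11,0-0-1
  m4 ⊆ 0--00,0-1-0,00-0-,001--
  m5 ⊆ -0--1,00-0-,001--
  m6 ⊆ 0-1-0,0-11-,001--
  m8 ⊆ -10-0,0--00,0-00-,01--0,010--
  m9 ⊆ 0-0-1,0-00-,010--
  m10 ⊆ -1-10,-10-0,01--0,01-1-,010--
  m11 ⊆ 0--11,0-0-1,01-1-,010--
  m12 ⊆ 0--00,0-1-0,01--0
  m14 ⊆ -1-10,0-1-0,0-11-,01--0,01-1-
  m17 ⊆ -0--1 [E]
  m18 ⊆ 1-010,1001-
  m19 ⊆ -0--1,1001-
  m21 ⊆ -0--1 [E]
  m23 ⊆ -0--1 [E]
  m24 ⊆ -10-0 [E]
  m26 ⊆ -1-10,-10-0,1-010
E = {-0--1, -10-0}

YES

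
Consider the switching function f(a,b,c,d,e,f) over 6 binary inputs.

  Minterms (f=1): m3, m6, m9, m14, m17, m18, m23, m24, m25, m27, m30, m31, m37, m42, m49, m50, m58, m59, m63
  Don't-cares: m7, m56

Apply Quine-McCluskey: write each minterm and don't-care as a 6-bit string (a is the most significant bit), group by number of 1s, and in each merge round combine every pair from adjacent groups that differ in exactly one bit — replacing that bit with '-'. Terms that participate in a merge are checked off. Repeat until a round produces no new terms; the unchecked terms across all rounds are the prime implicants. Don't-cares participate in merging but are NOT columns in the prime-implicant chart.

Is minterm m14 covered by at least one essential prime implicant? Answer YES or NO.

NO

Round 0: 000011✓ 000110✓ 000111✓ 001001✓ 001110✓ 010001✓ 010010✓ 010111✓ 011000✓ 011001✓ 011011✓ 011110✓ 011111✓ 100101 101010✓ 110001✓ 110010✓ 111000✓ 111010✓ 111011✓ 111111✓
Round 1: -10001 -10010 -11000 -11011✓ -11111✓ 0-0111 0-1001 0-1110 00-110 000-11 00011- 01-001 01-111 011-11✓ 0110-1 01100- 01111- 1-1010 11-010 111-11✓ 1110-0 11101-
Round 2: -11-11
PIs = {-10001, -10010, -11-11, -11000, 0-0111, 0-1001, 0-1110, 00-110, 000-11, 00011-, 01-001, 01-111, 0110-1, 01100-, 01111-, 1-1010, 100101, 11-010, 1110-0, 11101-}
Coverage chart:
  m3: 000-11 ←essential
  m6: 00-110,00011-
  m9: 0-1001 ←essential
  m14: 0-1110,00-110
  m17: -10001,01-001
  m18: -10010 ←essential
  m23: 0-0111,01-111
  m24: -11000,01100-
  m25: 0-1001,01-001,0110-1,01100-
  m27: -11-11,0110-1
  m30: 0-1110,01111-
  m31: -11-11,01-111,01111-
  m37: 100101 ←essential
  m42: 1-1010 ←essential
  m49: -10001 ←essential
  m50: -10010,11-010
  m58: 1-1010,11-010,1110-0,11101-
  m59: -11-11,11101-
  m63: -11-11 ←essential
Essential: -10001, -10010, -11-11, 0-1001, 000-11, 1-1010, 100101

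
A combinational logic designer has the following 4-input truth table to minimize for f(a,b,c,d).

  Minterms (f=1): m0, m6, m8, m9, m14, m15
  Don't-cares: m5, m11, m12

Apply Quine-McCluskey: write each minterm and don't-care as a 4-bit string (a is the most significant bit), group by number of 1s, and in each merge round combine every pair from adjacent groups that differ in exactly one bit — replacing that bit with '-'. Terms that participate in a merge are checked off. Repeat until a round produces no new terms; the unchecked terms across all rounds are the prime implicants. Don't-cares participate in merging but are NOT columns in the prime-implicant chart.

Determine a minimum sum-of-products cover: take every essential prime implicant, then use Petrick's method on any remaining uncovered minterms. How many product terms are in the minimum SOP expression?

4

size-2^0 implicants → 0000(✓)  0101  0110(✓)  1000(✓)  1001(✓)  1011(✓)  1100(✓)  1110(✓)  1111(✓)
size-2^1 implicants → -000  -110  1-00  1-11  10-1  100-  11-0  111-
Unchecked terms (primes): -000, -110, 0101, 1-00, 1-11, 10-1, 100-, 11-0, 111-
Minterm coverage:
  m0 ⊆ -000 [E]
  m6 ⊆ -110 [E]
  m8 ⊆ -000,1-00,100-
  m9 ⊆ 10-1,100-
  m14 ⊆ -110,11-0,111-
  m15 ⊆ 1-11,111-
E = {-000, -110}
Petrick residual → 1-11, 10-1
Cover = b'c'd' + bcd' + acd + ab'd  |cover|=4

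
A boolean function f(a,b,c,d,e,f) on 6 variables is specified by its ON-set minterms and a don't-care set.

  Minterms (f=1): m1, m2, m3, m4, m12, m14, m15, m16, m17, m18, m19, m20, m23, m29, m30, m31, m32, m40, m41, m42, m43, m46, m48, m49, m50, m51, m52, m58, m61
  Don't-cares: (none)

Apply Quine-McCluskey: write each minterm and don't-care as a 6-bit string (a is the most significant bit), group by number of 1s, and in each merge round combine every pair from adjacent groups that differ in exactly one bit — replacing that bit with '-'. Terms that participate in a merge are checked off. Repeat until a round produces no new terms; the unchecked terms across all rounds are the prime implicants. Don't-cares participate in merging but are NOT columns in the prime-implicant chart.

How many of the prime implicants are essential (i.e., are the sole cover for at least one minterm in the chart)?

7

[col 0] 000001*, 000010*, 000011*, 000100*, 001100*, 001110*, 001111*, 010000*, 010001*, 010010*, 010011*, 010100*, 010111*, 011101*, 011110*, 011111*, 100000*, 101000*, 101001*, 101010*, 101011*, 101110*, 110000*, 110001*, 110010*, 110011*, 110100*, 111010*, 111101*
[col 1] -01110, -10000*, -10001*, -10010*, -10011*, -10100*, -11101, 0-0001*, 0-0010*, 0-0011*, 0-0100, 0-1110*, 0-1111*, 00-100, 0000-1*, 00001-*, 0011-0, 00111-*, 01-111, 010-00*, 010-11, 0100-0*, 0100-1*, 01000-*, 01001-*, 0111-1, 01111-*, 1-0000, 1-1010, 10-000, 101-10, 1010-0*, 1010-1*, 10100-*, 10101-*, 11-010, 110-00*, 1100-0*, 1100-1*, 11000-*, 11001-*
[col 2] -10-00, -100-0*, -100-1*, -1000-*, -1001-*, 0-00-1, 0-001-, 0-111-, 0100--*, 1010--, 1100--*
[col 3] -100--
Prime implicants: -01110, -10-00, -100--, -11101, 0-00-1, 0-001-, 0-0100, 0-111-, 00-100, 0011-0, 01-111, 010-11, 0111-1, 1-0000, 1-1010, 10-000, 101-10, 1010--, 11-010
PI chart (minterm → PIs covering it):
  1 | 0-00-1  (sole → essential)
  2 | 0-001-  (sole → essential)
  3 | 0-00-1,0-001-
  4 | 0-0100,00-100
  12 | 00-100,0011-0
  14 | -01110,0-111-,0011-0
  15 | 0-111-  (sole → essential)
  16 | -10-00,-100--
  17 | -100--,0-00-1
  18 | -100--,0-001-
  19 | -100--,0-00-1,0-001-,010-11
  20 | -10-00,0-0100
  23 | 01-111,010-11
  29 | -11101,0111-1
  30 | 0-111-  (sole → essential)
  31 | 0-111-,01-111,0111-1
  32 | 1-0000,10-000
  40 | 10-000,1010--
  41 | 1010--  (sole → essential)
  42 | 1-1010,101-10,1010--
  43 | 1010--  (sole → essential)
  46 | -01110,101-10
  48 | -10-00,-100--,1-0000
  49 | -100--  (sole → essential)
  50 | -100--,11-010
  51 | -100--  (sole → essential)
  52 | -10-00  (sole → essential)
  58 | 1-1010,11-010
  61 | -11101  (sole → essential)
Essential prime implicants: -10-00, -100--, -11101, 0-00-1, 0-001-, 0-111-, 1010--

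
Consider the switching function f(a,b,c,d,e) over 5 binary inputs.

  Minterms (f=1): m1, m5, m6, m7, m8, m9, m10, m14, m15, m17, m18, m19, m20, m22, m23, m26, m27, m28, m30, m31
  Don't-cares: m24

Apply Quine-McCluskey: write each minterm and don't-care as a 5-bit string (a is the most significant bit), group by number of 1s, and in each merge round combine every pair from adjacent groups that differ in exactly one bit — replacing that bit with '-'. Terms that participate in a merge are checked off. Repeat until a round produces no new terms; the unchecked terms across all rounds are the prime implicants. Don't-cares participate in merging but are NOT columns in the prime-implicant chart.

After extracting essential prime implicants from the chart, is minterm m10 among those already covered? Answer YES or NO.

size-2^0 implicants → 00001(✓)  00101(✓)  00110(✓)  00111(✓)  01000(✓)  01001(✓)  01010(✓)  01110(✓)  01111(✓)  10001(✓)  10010(✓)  10011(✓)  10100(✓)  10110(✓)  10111(✓)  11000(✓)  11010(✓)  11011(✓)  11100(✓)  11110(✓)  11111(✓)
size-2^1 implicants → -0001  -0110(✓)  -0111(✓)  -1000(✓)  -1010(✓)  -1110(✓)  -1111(✓)  0-001  0-110(✓)  0-111(✓)  00-01  001-1  0011-(✓)  01-10(✓)  010-0(✓)  0100-  0111-(✓)  1-010(✓)  1-011(✓)  1-100(✓)  1-110(✓)  1-111(✓)  10-10(✓)  10-11(✓)  100-1  1001-(✓)  101-0(✓)  1011-(✓)  11-00(✓)  11-10(✓)  11-11(✓)  110-0(✓)  1101-(✓)  111-0(✓)  1111-(✓)
size-2^2 implicants → --110(✓)  --111(✓)  -011-(✓)  -1-10  -10-0  -111-(✓)  0-11-(✓)  1--10(✓)  1--11(✓)  1-01-(✓)  1-1-0  1-11-(✓)  10-1-(✓)  11--0  11-1-(✓)
size-2^3 implicants → --11-  1--1-
Unchecked terms (primes): --11-, -0001, -1-10, -10-0, 0-001, 00-01, 001-1, 0100-, 1--1-, 1-1-0, 100-1, 11--0
Minterm coverage:
  m1 ⊆ -0001,0-001,00-01
  m5 ⊆ 00-01,001-1
  m6 ⊆ --11- [E]
  m7 ⊆ --11-,001-1
  m8 ⊆ -10-0,0100-
  m9 ⊆ 0-001,0100-
  m10 ⊆ -1-10,-10-0
  m14 ⊆ --11-,-1-10
  m15 ⊆ --11- [E]
  m17 ⊆ -0001,100-1
  m18 ⊆ 1--1- [E]
  m19 ⊆ 1--1-,100-1
  m20 ⊆ 1-1-0 [E]
  m22 ⊆ --11-,1--1-,1-1-0
  m23 ⊆ --11-,1--1-
  m26 ⊆ -1-10,-10-0,1--1-,11--0
  m27 ⊆ 1--1- [E]
  m28 ⊆ 1-1-0,11--0
  m30 ⊆ --11-,-1-10,1--1-,1-1-0,11--0
  m31 ⊆ --11-,1--1-
E = {--11-, 1--1-, 1-1-0}

NO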